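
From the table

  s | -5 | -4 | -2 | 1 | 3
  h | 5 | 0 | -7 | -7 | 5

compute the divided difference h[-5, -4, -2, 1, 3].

1/210

h[-5,-4] = (0 - 5) / (-4 - (-5)) = -5
h[-4,-2] = (-7 - 0) / (-2 - (-4)) = -7/2
h[-2,1] = (-7 - (-7)) / (1 - (-2)) = 0
h[1,3] = (5 - (-7)) / (3 - 1) = 6
h[-5,-4,-2] = (-7/2 - (-5)) / (-2 - (-5)) = 1/2
h[-4,-2,1] = (0 - (-7/2)) / (1 - (-4)) = 7/10
h[-2,1,3] = (6 - 0) / (3 - (-2)) = 6/5
h[-5,-4,-2,1] = (7/10 - 1/2) / (1 - (-5)) = 1/30
h[-4,-2,1,3] = (6/5 - 7/10) / (3 - (-4)) = 1/14
h[-5,-4,-2,1,3] = (1/14 - 1/30) / (3 - (-5)) = 1/210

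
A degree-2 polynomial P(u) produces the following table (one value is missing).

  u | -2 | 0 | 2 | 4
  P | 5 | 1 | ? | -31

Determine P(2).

-11

The 3 known values determine P uniquely (degree ≤ 2).
Evaluate each Lagrange basis at u = 2:
L_0(2) = (2)·(-2)/[(-2)·(-6)] = -1/3
L_1(2) = (4)·(-2)/[(2)·(-4)] = 1
L_2(2) = (4)·(2)/[(6)·(4)] = 1/3
Sum: 5·(-1/3) + 1·(1) + (-31)·(1/3) = -11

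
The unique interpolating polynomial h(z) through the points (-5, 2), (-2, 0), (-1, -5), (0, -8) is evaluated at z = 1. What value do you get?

Using Newton's divided-difference form:
h[-5,-2] = (0 - 2) / (-2 - (-5)) = -2/3
h[-2,-1] = (-5 - 0) / (-1 - (-2)) = -5
h[-1,0] = (-8 - (-5)) / (0 - (-1)) = -3
h[-5,-2,-1] = (-5 - (-2/3)) / (-1 - (-5)) = -13/12
h[-2,-1,0] = (-3 - (-5)) / (0 - (-2)) = 1
h[-5,-2,-1,0] = (1 - (-13/12)) / (0 - (-5)) = 5/12
h(1) = 2 + (-2/3)·(6) + (-13/12)·(6)·(3) + (5/12)·(6)·(3)·(2) = -13/2

-13/2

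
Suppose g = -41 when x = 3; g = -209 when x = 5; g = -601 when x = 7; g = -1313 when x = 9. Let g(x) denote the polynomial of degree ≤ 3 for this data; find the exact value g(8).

-911

Using Newton's divided-difference form:
g[3,5] = (-209 - (-41)) / (5 - 3) = -84
g[5,7] = (-601 - (-209)) / (7 - 5) = -196
g[7,9] = (-1313 - (-601)) / (9 - 7) = -356
g[3,5,7] = (-196 - (-84)) / (7 - 3) = -28
g[5,7,9] = (-356 - (-196)) / (9 - 5) = -40
g[3,5,7,9] = (-40 - (-28)) / (9 - 3) = -2
g(8) = -41 + (-84)·(5) + (-28)·(5)·(3) + (-2)·(5)·(3)·(1) = -911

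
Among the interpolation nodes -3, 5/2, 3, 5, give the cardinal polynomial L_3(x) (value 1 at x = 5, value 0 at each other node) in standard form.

L_3(x) = (x + 3)(x - 5/2)(x - 3) / [(8)·(5/2)·(2)]
       = (x^3 - (5/2)x^2 - 9x + 45/2) / (40)

L_3(x) = (1/40)x^3 - (1/16)x^2 - (9/40)x + 9/16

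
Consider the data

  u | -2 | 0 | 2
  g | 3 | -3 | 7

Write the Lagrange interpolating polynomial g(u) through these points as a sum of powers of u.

L_0(u) = u(u - 2) / [8] = (1/8)u^2 - (1/4)u
L_1(u) = (u + 2)(u - 2) / [-4] = -(1/4)u^2 + 1
L_2(u) = (u + 2)u / [8] = (1/8)u^2 + (1/4)u
g(u) = 3·L_0 + (-3)·L_1 + 7·L_2
  3·L_0(u) = (3/8)u^2 - (3/4)u
  (-3)·L_1(u) = (3/4)u^2 - 3
  7·L_2(u) = (7/8)u^2 + (7/4)u
Adding term by term: 2u^2 + u - 3

g(u) = 2u^2 + u - 3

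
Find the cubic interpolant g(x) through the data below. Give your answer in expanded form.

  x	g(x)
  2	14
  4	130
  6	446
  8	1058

Newton's divided differences:
g[2,4] = (130 - 14) / (4 - 2) = 58
g[4,6] = (446 - 130) / (6 - 4) = 158
g[6,8] = (1058 - 446) / (8 - 6) = 306
g[2,4,6] = (158 - 58) / (6 - 2) = 25
g[4,6,8] = (306 - 158) / (8 - 4) = 37
g[2,4,6,8] = (37 - 25) / (8 - 2) = 2
g(x) = 14 + 58·(x - 2) + 25·(x - 2)(x - 4) + 2·(x - 2)(x - 4)(x - 6)
Expanding: g(x) = 2x^3 + x^2 - 4x + 2

g(x) = 2x^3 + x^2 - 4x + 2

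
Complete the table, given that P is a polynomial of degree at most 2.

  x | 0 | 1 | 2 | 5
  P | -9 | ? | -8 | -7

The 3 known values determine P uniquely (degree ≤ 2).
Evaluate each Lagrange basis at x = 1:
L_0(1) = (-1)·(-4)/[(-2)·(-5)] = 2/5
L_1(1) = (1)·(-4)/[(2)·(-3)] = 2/3
L_2(1) = (1)·(-1)/[(5)·(3)] = -1/15
Sum: (-9)·(2/5) + (-8)·(2/3) + (-7)·(-1/15) = -127/15

-127/15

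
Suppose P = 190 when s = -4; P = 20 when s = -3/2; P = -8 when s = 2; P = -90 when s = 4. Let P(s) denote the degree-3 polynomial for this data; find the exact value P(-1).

10

Using Newton's divided-difference form:
P[-4,-3/2] = (20 - 190) / (-3/2 - (-4)) = -68
P[-3/2,2] = (-8 - 20) / (2 - (-3/2)) = -8
P[2,4] = (-90 - (-8)) / (4 - 2) = -41
P[-4,-3/2,2] = (-8 - (-68)) / (2 - (-4)) = 10
P[-3/2,2,4] = (-41 - (-8)) / (4 - (-3/2)) = -6
P[-4,-3/2,2,4] = (-6 - 10) / (4 - (-4)) = -2
P(-1) = 190 + (-68)·(3) + 10·(3)·(1/2) + (-2)·(3)·(1/2)·(-3) = 10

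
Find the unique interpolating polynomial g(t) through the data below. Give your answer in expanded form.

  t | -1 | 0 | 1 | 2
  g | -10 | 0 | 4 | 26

L_0(t) = t(t - 1)(t - 2) / [-6] = -(1/6)t^3 + (1/2)t^2 - (1/3)t
L_1(t) = (t + 1)(t - 1)(t - 2) / [2] = (1/2)t^3 - t^2 - (1/2)t + 1
L_2(t) = (t + 1)t(t - 2) / [-2] = -(1/2)t^3 + (1/2)t^2 + t
L_3(t) = (t + 1)t(t - 1) / [6] = (1/6)t^3 - (1/6)t
g(t) = (-10)·L_0 + 0·L_1 + 4·L_2 + 26·L_3
  (-10)·L_0(t) = (5/3)t^3 - 5t^2 + (10/3)t
  0·L_1(t) = 0
  4·L_2(t) = -2t^3 + 2t^2 + 4t
  26·L_3(t) = (13/3)t^3 - (13/3)t
Adding term by term: 4t^3 - 3t^2 + 3t

g(t) = 4t^3 - 3t^2 + 3t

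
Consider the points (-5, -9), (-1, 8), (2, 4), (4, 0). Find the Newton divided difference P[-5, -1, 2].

P[-5,-1] = (8 - (-9)) / (-1 - (-5)) = 17/4
P[-1,2] = (4 - 8) / (2 - (-1)) = -4/3
P[-5,-1,2] = (-4/3 - 17/4) / (2 - (-5)) = -67/84

-67/84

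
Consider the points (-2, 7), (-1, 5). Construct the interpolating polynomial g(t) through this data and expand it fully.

Build the Lagrange basis polynomials:
L_0(t) = (t + 1) / [-1] = -t - 1
L_1(t) = (t + 2) / [1] = t + 2
g(t) = 7·L_0 + 5·L_1
  7·L_0(t) = -7t - 7
  5·L_1(t) = 5t + 10
Adding term by term: -2t + 3

g(t) = -2t + 3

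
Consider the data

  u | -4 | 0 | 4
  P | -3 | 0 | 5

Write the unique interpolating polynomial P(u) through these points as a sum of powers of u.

P(u) = (1/16)u^2 + u

Build the Lagrange basis polynomials:
L_0(u) = u(u - 4) / [32] = (1/32)u^2 - (1/8)u
L_1(u) = (u + 4)(u - 4) / [-16] = -(1/16)u^2 + 1
L_2(u) = (u + 4)u / [32] = (1/32)u^2 + (1/8)u
P(u) = (-3)·L_0 + 0·L_1 + 5·L_2
  (-3)·L_0(u) = -(3/32)u^2 + (3/8)u
  0·L_1(u) = 0
  5·L_2(u) = (5/32)u^2 + (5/8)u
Adding term by term: (1/16)u^2 + u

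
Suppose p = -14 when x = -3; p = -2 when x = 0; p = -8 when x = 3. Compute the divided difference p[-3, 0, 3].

p[-3,0] = (-2 - (-14)) / (0 - (-3)) = 4
p[0,3] = (-8 - (-2)) / (3 - 0) = -2
p[-3,0,3] = (-2 - 4) / (3 - (-3)) = -1

-1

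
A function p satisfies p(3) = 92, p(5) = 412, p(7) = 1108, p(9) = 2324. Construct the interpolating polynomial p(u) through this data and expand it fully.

p(u) = 3u^3 + 2u^2 - 3u + 2

Build the Lagrange basis polynomials:
L_0(u) = (u - 5)(u - 7)(u - 9) / [-48] = -(1/48)u^3 + (7/16)u^2 - (143/48)u + 105/16
L_1(u) = (u - 3)(u - 7)(u - 9) / [16] = (1/16)u^3 - (19/16)u^2 + (111/16)u - 189/16
L_2(u) = (u - 3)(u - 5)(u - 9) / [-16] = -(1/16)u^3 + (17/16)u^2 - (87/16)u + 135/16
L_3(u) = (u - 3)(u - 5)(u - 7) / [48] = (1/48)u^3 - (5/16)u^2 + (71/48)u - 35/16
p(u) = 92·L_0 + 412·L_1 + 1108·L_2 + 2324·L_3
  92·L_0(u) = -(23/12)u^3 + (161/4)u^2 - (3289/12)u + 2415/4
  412·L_1(u) = (103/4)u^3 - (1957/4)u^2 + (11433/4)u - 19467/4
  1108·L_2(u) = -(277/4)u^3 + (4709/4)u^2 - (24099/4)u + 37395/4
  2324·L_3(u) = (581/12)u^3 - (2905/4)u^2 + (41251/12)u - 20335/4
Adding term by term: 3u^3 + 2u^2 - 3u + 2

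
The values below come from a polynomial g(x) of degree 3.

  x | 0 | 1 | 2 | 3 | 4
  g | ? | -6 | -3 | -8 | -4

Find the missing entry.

The 4 known values determine g uniquely (degree ≤ 3).
Evaluate each Lagrange basis at x = 0:
L_0(0) = (-2)·(-3)·(-4)/[(-1)·(-2)·(-3)] = 4
L_1(0) = (-1)·(-3)·(-4)/[(1)·(-1)·(-2)] = -6
L_2(0) = (-1)·(-2)·(-4)/[(2)·(1)·(-1)] = 4
L_3(0) = (-1)·(-2)·(-3)/[(3)·(2)·(1)] = -1
Sum: (-6)·(4) + (-3)·(-6) + (-8)·(4) + (-4)·(-1) = -34

-34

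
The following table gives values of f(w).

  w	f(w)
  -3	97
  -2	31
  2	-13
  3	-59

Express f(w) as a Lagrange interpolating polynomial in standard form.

Build the Lagrange basis polynomials:
L_0(w) = (w + 2)(w - 2)(w - 3) / [-30] = -(1/30)w^3 + (1/10)w^2 + (2/15)w - 2/5
L_1(w) = (w + 3)(w - 2)(w - 3) / [20] = (1/20)w^3 - (1/10)w^2 - (9/20)w + 9/10
L_2(w) = (w + 3)(w + 2)(w - 3) / [-20] = -(1/20)w^3 - (1/10)w^2 + (9/20)w + 9/10
L_3(w) = (w + 3)(w + 2)(w - 2) / [30] = (1/30)w^3 + (1/10)w^2 - (2/15)w - 2/5
f(w) = 97·L_0 + 31·L_1 + (-13)·L_2 + (-59)·L_3
  97·L_0(w) = -(97/30)w^3 + (97/10)w^2 + (194/15)w - 194/5
  31·L_1(w) = (31/20)w^3 - (31/10)w^2 - (279/20)w + 279/10
  (-13)·L_2(w) = (13/20)w^3 + (13/10)w^2 - (117/20)w - 117/10
  (-59)·L_3(w) = -(59/30)w^3 - (59/10)w^2 + (118/15)w + 118/5
Adding term by term: -3w^3 + 2w^2 + w + 1

f(w) = -3w^3 + 2w^2 + w + 1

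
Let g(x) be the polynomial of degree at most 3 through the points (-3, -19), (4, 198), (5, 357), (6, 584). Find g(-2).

0

Using Newton's divided-difference form:
g[-3,4] = (198 - (-19)) / (4 - (-3)) = 31
g[4,5] = (357 - 198) / (5 - 4) = 159
g[5,6] = (584 - 357) / (6 - 5) = 227
g[-3,4,5] = (159 - 31) / (5 - (-3)) = 16
g[4,5,6] = (227 - 159) / (6 - 4) = 34
g[-3,4,5,6] = (34 - 16) / (6 - (-3)) = 2
g(-2) = -19 + 31·(1) + 16·(1)·(-6) + 2·(1)·(-6)·(-7) = 0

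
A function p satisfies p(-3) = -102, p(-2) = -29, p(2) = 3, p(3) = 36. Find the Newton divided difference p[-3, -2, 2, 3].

3

p[-3,-2] = (-29 - (-102)) / (-2 - (-3)) = 73
p[-2,2] = (3 - (-29)) / (2 - (-2)) = 8
p[2,3] = (36 - 3) / (3 - 2) = 33
p[-3,-2,2] = (8 - 73) / (2 - (-3)) = -13
p[-2,2,3] = (33 - 8) / (3 - (-2)) = 5
p[-3,-2,2,3] = (5 - (-13)) / (3 - (-3)) = 3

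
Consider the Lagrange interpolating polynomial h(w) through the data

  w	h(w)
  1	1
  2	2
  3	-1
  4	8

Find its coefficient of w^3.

Build the Lagrange basis polynomials:
L_0(w) = (w - 2)(w - 3)(w - 4) / [-6] = -(1/6)w^3 + (3/2)w^2 - (13/3)w + 4
L_1(w) = (w - 1)(w - 3)(w - 4) / [2] = (1/2)w^3 - 4w^2 + (19/2)w - 6
L_2(w) = (w - 1)(w - 2)(w - 4) / [-2] = -(1/2)w^3 + (7/2)w^2 - 7w + 4
L_3(w) = (w - 1)(w - 2)(w - 3) / [6] = (1/6)w^3 - w^2 + (11/6)w - 1
h(w) = 1·L_0 + 2·L_1 + (-1)·L_2 + 8·L_3
Only the coefficient of w^3 is needed; take it from each L_i and combine:
1·(-1/6) + 2·(1/2) + (-1)·(-1/2) + 8·(1/6) = 8/3

8/3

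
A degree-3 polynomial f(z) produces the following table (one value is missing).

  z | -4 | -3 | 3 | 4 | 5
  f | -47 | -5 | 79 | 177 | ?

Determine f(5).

331

The 4 known values determine f uniquely (degree ≤ 3).
Evaluate each Lagrange basis at z = 5:
L_0(5) = (8)·(2)·(1)/[(-1)·(-7)·(-8)] = -2/7
L_1(5) = (9)·(2)·(1)/[(1)·(-6)·(-7)] = 3/7
L_2(5) = (9)·(8)·(1)/[(7)·(6)·(-1)] = -12/7
L_3(5) = (9)·(8)·(2)/[(8)·(7)·(1)] = 18/7
Sum: (-47)·(-2/7) + (-5)·(3/7) + 79·(-12/7) + 177·(18/7) = 331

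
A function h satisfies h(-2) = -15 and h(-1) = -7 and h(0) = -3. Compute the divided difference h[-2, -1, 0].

-2

h[-2,-1] = (-7 - (-15)) / (-1 - (-2)) = 8
h[-1,0] = (-3 - (-7)) / (0 - (-1)) = 4
h[-2,-1,0] = (4 - 8) / (0 - (-2)) = -2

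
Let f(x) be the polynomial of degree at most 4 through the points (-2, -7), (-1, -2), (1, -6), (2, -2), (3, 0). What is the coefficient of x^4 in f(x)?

-11/30

L_0(x) = (x + 1)(x - 1)(x - 2)(x - 3) / [60] = (1/60)x^4 - (1/12)x^3 + (1/12)x^2 + (1/12)x - 1/10
L_1(x) = (x + 2)(x - 1)(x - 2)(x - 3) / [-24] = -(1/24)x^4 + (1/6)x^3 + (1/24)x^2 - (2/3)x + 1/2
L_2(x) = (x + 2)(x + 1)(x - 2)(x - 3) / [12] = (1/12)x^4 - (1/6)x^3 - (7/12)x^2 + (2/3)x + 1
L_3(x) = (x + 2)(x + 1)(x - 1)(x - 3) / [-12] = -(1/12)x^4 + (1/12)x^3 + (7/12)x^2 - (1/12)x - 1/2
L_4(x) = (x + 2)(x + 1)(x - 1)(x - 2) / [40] = (1/40)x^4 - (1/8)x^2 + 1/10
f(x) = (-7)·L_0 + (-2)·L_1 + (-6)·L_2 + (-2)·L_3 + 0·L_4
Only the coefficient of x^4 is needed; take it from each L_i and combine:
(-7)·(1/60) + (-2)·(-1/24) + (-6)·(1/12) + (-2)·(-1/12) + 0·(1/40) = -11/30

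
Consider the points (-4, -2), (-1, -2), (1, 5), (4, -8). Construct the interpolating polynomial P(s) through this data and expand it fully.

P(s) = -(17/60)s^3 - (13/30)s^2 + (227/60)s + 29/15

Newton's divided differences:
P[-4,-1] = (-2 - (-2)) / (-1 - (-4)) = 0
P[-1,1] = (5 - (-2)) / (1 - (-1)) = 7/2
P[1,4] = (-8 - 5) / (4 - 1) = -13/3
P[-4,-1,1] = (7/2 - 0) / (1 - (-4)) = 7/10
P[-1,1,4] = (-13/3 - 7/2) / (4 - (-1)) = -47/30
P[-4,-1,1,4] = (-47/30 - 7/10) / (4 - (-4)) = -17/60
P(s) = -2 + (7/10)·(s + 4)(s + 1) + (-17/60)·(s + 4)(s + 1)(s - 1)
Expanding: P(s) = -(17/60)s^3 - (13/30)s^2 + (227/60)s + 29/15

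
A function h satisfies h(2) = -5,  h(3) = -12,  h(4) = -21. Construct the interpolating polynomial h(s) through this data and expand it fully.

Newton's divided differences:
h[2,3] = (-12 - (-5)) / (3 - 2) = -7
h[3,4] = (-21 - (-12)) / (4 - 3) = -9
h[2,3,4] = (-9 - (-7)) / (4 - 2) = -1
h(s) = -5 + (-7)·(s - 2) + (-1)·(s - 2)(s - 3)
Expanding: h(s) = -s^2 - 2s + 3

h(s) = -s^2 - 2s + 3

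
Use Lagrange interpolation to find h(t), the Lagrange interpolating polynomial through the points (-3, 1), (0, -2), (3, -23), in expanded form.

h(t) = -t^2 - 4t - 2

Build the Lagrange basis polynomials:
L_0(t) = t(t - 3) / [18] = (1/18)t^2 - (1/6)t
L_1(t) = (t + 3)(t - 3) / [-9] = -(1/9)t^2 + 1
L_2(t) = (t + 3)t / [18] = (1/18)t^2 + (1/6)t
h(t) = 1·L_0 + (-2)·L_1 + (-23)·L_2
  1·L_0(t) = (1/18)t^2 - (1/6)t
  (-2)·L_1(t) = (2/9)t^2 - 2
  (-23)·L_2(t) = -(23/18)t^2 - (23/6)t
Adding term by term: -t^2 - 4t - 2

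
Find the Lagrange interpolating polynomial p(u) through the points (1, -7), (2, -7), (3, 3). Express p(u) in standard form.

p(u) = 5u^2 - 15u + 3

Build the Lagrange basis polynomials:
L_0(u) = (u - 2)(u - 3) / [2] = (1/2)u^2 - (5/2)u + 3
L_1(u) = (u - 1)(u - 3) / [-1] = -u^2 + 4u - 3
L_2(u) = (u - 1)(u - 2) / [2] = (1/2)u^2 - (3/2)u + 1
p(u) = (-7)·L_0 + (-7)·L_1 + 3·L_2
  (-7)·L_0(u) = -(7/2)u^2 + (35/2)u - 21
  (-7)·L_1(u) = 7u^2 - 28u + 21
  3·L_2(u) = (3/2)u^2 - (9/2)u + 3
Adding term by term: 5u^2 - 15u + 3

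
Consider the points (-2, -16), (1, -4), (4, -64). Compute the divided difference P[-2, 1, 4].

P[-2,1] = (-4 - (-16)) / (1 - (-2)) = 4
P[1,4] = (-64 - (-4)) / (4 - 1) = -20
P[-2,1,4] = (-20 - 4) / (4 - (-2)) = -4

-4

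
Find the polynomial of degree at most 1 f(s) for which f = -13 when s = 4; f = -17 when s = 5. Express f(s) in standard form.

f(s) = -4s + 3

Build the Lagrange basis polynomials:
L_0(s) = (s - 5) / [-1] = -s + 5
L_1(s) = (s - 4) / [1] = s - 4
f(s) = (-13)·L_0 + (-17)·L_1
  (-13)·L_0(s) = 13s - 65
  (-17)·L_1(s) = -17s + 68
Adding term by term: -4s + 3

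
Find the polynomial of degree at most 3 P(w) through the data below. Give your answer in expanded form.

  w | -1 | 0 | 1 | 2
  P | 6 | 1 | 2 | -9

P(w) = -3w^3 + 3w^2 + w + 1

Build the Lagrange basis polynomials:
L_0(w) = w(w - 1)(w - 2) / [-6] = -(1/6)w^3 + (1/2)w^2 - (1/3)w
L_1(w) = (w + 1)(w - 1)(w - 2) / [2] = (1/2)w^3 - w^2 - (1/2)w + 1
L_2(w) = (w + 1)w(w - 2) / [-2] = -(1/2)w^3 + (1/2)w^2 + w
L_3(w) = (w + 1)w(w - 1) / [6] = (1/6)w^3 - (1/6)w
P(w) = 6·L_0 + 1·L_1 + 2·L_2 + (-9)·L_3
  6·L_0(w) = -w^3 + 3w^2 - 2w
  1·L_1(w) = (1/2)w^3 - w^2 - (1/2)w + 1
  2·L_2(w) = -w^3 + w^2 + 2w
  (-9)·L_3(w) = -(3/2)w^3 + (3/2)w
Adding term by term: -3w^3 + 3w^2 + w + 1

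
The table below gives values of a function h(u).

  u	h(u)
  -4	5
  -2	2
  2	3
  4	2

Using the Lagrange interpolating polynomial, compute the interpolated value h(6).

-10/3

L_0(6) = (8)·(4)·(2)/[(-2)·(-6)·(-8)] = -2/3
L_1(6) = (10)·(4)·(2)/[(2)·(-4)·(-6)] = 5/3
L_2(6) = (10)·(8)·(2)/[(6)·(4)·(-2)] = -10/3
L_3(6) = (10)·(8)·(4)/[(8)·(6)·(2)] = 10/3
Sum: 5·(-2/3) + 2·(5/3) + 3·(-10/3) + 2·(10/3) = -10/3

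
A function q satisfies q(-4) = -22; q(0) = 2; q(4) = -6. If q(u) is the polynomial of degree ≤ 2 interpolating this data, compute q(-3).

-13

Using Newton's divided-difference form:
q[-4,0] = (2 - (-22)) / (0 - (-4)) = 6
q[0,4] = (-6 - 2) / (4 - 0) = -2
q[-4,0,4] = (-2 - 6) / (4 - (-4)) = -1
q(-3) = -22 + 6·(1) + (-1)·(1)·(-3) = -13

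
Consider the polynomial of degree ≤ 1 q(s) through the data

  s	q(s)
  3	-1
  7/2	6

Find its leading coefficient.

14

Build the Lagrange basis polynomials:
L_0(s) = (s - 7/2) / [-1/2] = -2s + 7
L_1(s) = (s - 3) / [1/2] = 2s - 6
q(s) = (-1)·L_0 + 6·L_1
Only the coefficient of s is needed; take it from each L_i and combine:
(-1)·(-2) + 6·(2) = 14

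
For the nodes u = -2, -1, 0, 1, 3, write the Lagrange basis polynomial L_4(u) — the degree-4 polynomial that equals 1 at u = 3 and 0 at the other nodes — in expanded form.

L_4(u) = (u + 2)(u + 1)u(u - 1) / [(5)·(4)·(3)·(2)]
       = (u^4 + 2u^3 - u^2 - 2u) / (120)

L_4(u) = (1/120)u^4 + (1/60)u^3 - (1/120)u^2 - (1/60)u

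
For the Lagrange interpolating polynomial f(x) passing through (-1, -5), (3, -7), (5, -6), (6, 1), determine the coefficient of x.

L_0(x) = (x - 3)(x - 5)(x - 6) / [-168] = -(1/168)x^3 + (1/12)x^2 - (3/8)x + 15/28
L_1(x) = (x + 1)(x - 5)(x - 6) / [24] = (1/24)x^3 - (5/12)x^2 + (19/24)x + 5/4
L_2(x) = (x + 1)(x - 3)(x - 6) / [-12] = -(1/12)x^3 + (2/3)x^2 - (3/4)x - 3/2
L_3(x) = (x + 1)(x - 3)(x - 5) / [21] = (1/21)x^3 - (1/3)x^2 + (1/3)x + 5/7
f(x) = (-5)·L_0 + (-7)·L_1 + (-6)·L_2 + 1·L_3
Only the coefficient of x is needed; take it from each L_i and combine:
(-5)·(-3/8) + (-7)·(19/24) + (-6)·(-3/4) + 1·(1/3) = 7/6

7/6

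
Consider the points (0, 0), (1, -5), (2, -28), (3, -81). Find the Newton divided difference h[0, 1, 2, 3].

h[0,1] = (-5 - 0) / (1 - 0) = -5
h[1,2] = (-28 - (-5)) / (2 - 1) = -23
h[2,3] = (-81 - (-28)) / (3 - 2) = -53
h[0,1,2] = (-23 - (-5)) / (2 - 0) = -9
h[1,2,3] = (-53 - (-23)) / (3 - 1) = -15
h[0,1,2,3] = (-15 - (-9)) / (3 - 0) = -2

-2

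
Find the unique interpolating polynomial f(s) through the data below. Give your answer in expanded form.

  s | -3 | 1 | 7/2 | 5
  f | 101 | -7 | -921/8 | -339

Newton's divided differences:
f[-3,1] = (-7 - 101) / (1 - (-3)) = -27
f[1,7/2] = (-921/8 - (-7)) / (7/2 - 1) = -173/4
f[7/2,5] = (-339 - (-921/8)) / (5 - 7/2) = -597/4
f[-3,1,7/2] = (-173/4 - (-27)) / (7/2 - (-3)) = -5/2
f[1,7/2,5] = (-597/4 - (-173/4)) / (5 - 1) = -53/2
f[-3,1,7/2,5] = (-53/2 - (-5/2)) / (5 - (-3)) = -3
f(s) = 101 + (-27)·(s + 3) + (-5/2)·(s + 3)(s - 1) + (-3)·(s + 3)(s - 1)(s - 7/2)
Expanding: f(s) = -3s^3 + 2s^2 - 2s - 4

f(s) = -3s^3 + 2s^2 - 2s - 4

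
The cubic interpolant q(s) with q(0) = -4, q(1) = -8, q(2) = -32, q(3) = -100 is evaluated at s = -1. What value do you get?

4

Using Newton's divided-difference form:
q[0,1] = (-8 - (-4)) / (1 - 0) = -4
q[1,2] = (-32 - (-8)) / (2 - 1) = -24
q[2,3] = (-100 - (-32)) / (3 - 2) = -68
q[0,1,2] = (-24 - (-4)) / (2 - 0) = -10
q[1,2,3] = (-68 - (-24)) / (3 - 1) = -22
q[0,1,2,3] = (-22 - (-10)) / (3 - 0) = -4
q(-1) = -4 + (-4)·(-1) + (-10)·(-1)·(-2) + (-4)·(-1)·(-2)·(-3) = 4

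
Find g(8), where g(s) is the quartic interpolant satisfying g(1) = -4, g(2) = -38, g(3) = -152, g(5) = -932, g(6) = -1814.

Evaluate each Lagrange basis at s = 8:
L_0(8) = (6)·(5)·(3)·(2)/[(-1)·(-2)·(-4)·(-5)] = 9/2
L_1(8) = (7)·(5)·(3)·(2)/[(1)·(-1)·(-3)·(-4)] = -35/2
L_2(8) = (7)·(6)·(3)·(2)/[(2)·(1)·(-2)·(-3)] = 21
L_3(8) = (7)·(6)·(5)·(2)/[(4)·(3)·(2)·(-1)] = -35/2
L_4(8) = (7)·(6)·(5)·(3)/[(5)·(4)·(3)·(1)] = 21/2
Sum: (-4)·(9/2) + (-38)·(-35/2) + (-152)·(21) + (-932)·(-35/2) + (-1814)·(21/2) = -5282

-5282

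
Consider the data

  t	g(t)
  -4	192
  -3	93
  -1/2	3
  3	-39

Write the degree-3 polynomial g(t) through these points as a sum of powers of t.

Build the Lagrange basis polynomials:
L_0(t) = (t + 3)(t + 1/2)(t - 3) / [-49/2] = -(2/49)t^3 - (1/49)t^2 + (18/49)t + 9/49
L_1(t) = (t + 4)(t + 1/2)(t - 3) / [15] = (1/15)t^3 + (1/10)t^2 - (23/30)t - 2/5
L_2(t) = (t + 4)(t + 3)(t - 3) / [-245/8] = -(8/245)t^3 - (32/245)t^2 + (72/245)t + 288/245
L_3(t) = (t + 4)(t + 3)(t + 1/2) / [147] = (1/147)t^3 + (5/98)t^2 + (31/294)t + 2/49
g(t) = 192·L_0 + 93·L_1 + 3·L_2 + (-39)·L_3
  192·L_0(t) = -(384/49)t^3 - (192/49)t^2 + (3456/49)t + 1728/49
  93·L_1(t) = (31/5)t^3 + (93/10)t^2 - (713/10)t - 186/5
  3·L_2(t) = -(24/245)t^3 - (96/245)t^2 + (216/245)t + 864/245
  (-39)·L_3(t) = -(13/49)t^3 - (195/98)t^2 - (403/98)t - 78/49
Adding term by term: -2t^3 + 3t^2 - 4t

g(t) = -2t^3 + 3t^2 - 4t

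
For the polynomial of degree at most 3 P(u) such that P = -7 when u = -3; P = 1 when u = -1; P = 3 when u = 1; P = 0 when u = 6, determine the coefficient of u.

Build the Lagrange basis polynomials:
L_0(u) = (u + 1)(u - 1)(u - 6) / [-72] = -(1/72)u^3 + (1/12)u^2 + (1/72)u - 1/12
L_1(u) = (u + 3)(u - 1)(u - 6) / [28] = (1/28)u^3 - (1/7)u^2 - (15/28)u + 9/14
L_2(u) = (u + 3)(u + 1)(u - 6) / [-40] = -(1/40)u^3 + (1/20)u^2 + (21/40)u + 9/20
L_3(u) = (u + 3)(u + 1)(u - 1) / [315] = (1/315)u^3 + (1/105)u^2 - (1/315)u - 1/105
P(u) = (-7)·L_0 + 1·L_1 + 3·L_2 + 0·L_3
Only the coefficient of u is needed; take it from each L_i and combine:
(-7)·(1/72) + 1·(-15/28) + 3·(21/40) + 0·(-1/315) = 1187/1260

1187/1260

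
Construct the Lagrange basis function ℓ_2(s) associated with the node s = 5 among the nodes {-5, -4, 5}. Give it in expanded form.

ℓ_2(s) = (s + 5)(s + 4) / [(10)·(9)]
       = (s^2 + 9s + 20) / (90)

ℓ_2(s) = (1/90)s^2 + (1/10)s + 2/9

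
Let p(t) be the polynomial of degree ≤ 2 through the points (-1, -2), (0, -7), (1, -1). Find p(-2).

14

L_0(-2) = (-2)·(-3)/[(-1)·(-2)] = 3
L_1(-2) = (-1)·(-3)/[(1)·(-1)] = -3
L_2(-2) = (-1)·(-2)/[(2)·(1)] = 1
Sum: (-2)·(3) + (-7)·(-3) + (-1)·(1) = 14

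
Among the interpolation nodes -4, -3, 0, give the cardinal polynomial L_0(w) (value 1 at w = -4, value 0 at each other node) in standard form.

L_0(w) = (1/4)w^2 + (3/4)w

L_0(w) = (w + 3)w / [(-1)·(-4)]
       = (w^2 + 3w) / (4)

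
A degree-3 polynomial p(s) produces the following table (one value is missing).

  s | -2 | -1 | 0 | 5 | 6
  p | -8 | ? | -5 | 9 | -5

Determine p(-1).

The 4 known values determine p uniquely (degree ≤ 3).
Evaluate each Lagrange basis at s = -1:
L_0(-1) = (-1)·(-6)·(-7)/[(-2)·(-7)·(-8)] = 3/8
L_1(-1) = (1)·(-6)·(-7)/[(2)·(-5)·(-6)] = 7/10
L_2(-1) = (1)·(-1)·(-7)/[(7)·(5)·(-1)] = -1/5
L_3(-1) = (1)·(-1)·(-6)/[(8)·(6)·(1)] = 1/8
Sum: (-8)·(3/8) + (-5)·(7/10) + 9·(-1/5) + (-5)·(1/8) = -357/40

-357/40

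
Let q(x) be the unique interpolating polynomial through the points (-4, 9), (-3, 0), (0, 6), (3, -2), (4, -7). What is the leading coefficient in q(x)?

67/1008

L_0(x) = (x + 3)x(x - 3)(x - 4) / [224] = (1/224)x^4 - (1/56)x^3 - (9/224)x^2 + (9/56)x
L_1(x) = (x + 4)x(x - 3)(x - 4) / [-126] = -(1/126)x^4 + (1/42)x^3 + (8/63)x^2 - (8/21)x
L_2(x) = (x + 4)(x + 3)(x - 3)(x - 4) / [144] = (1/144)x^4 - (25/144)x^2 + 1
L_3(x) = (x + 4)(x + 3)x(x - 4) / [-126] = -(1/126)x^4 - (1/42)x^3 + (8/63)x^2 + (8/21)x
L_4(x) = (x + 4)(x + 3)x(x - 3) / [224] = (1/224)x^4 + (1/56)x^3 - (9/224)x^2 - (9/56)x
q(x) = 9·L_0 + 0·L_1 + 6·L_2 + (-2)·L_3 + (-7)·L_4
Only the coefficient of x^4 is needed; take it from each L_i and combine:
9·(1/224) + 0·(-1/126) + 6·(1/144) + (-2)·(-1/126) + (-7)·(1/224) = 67/1008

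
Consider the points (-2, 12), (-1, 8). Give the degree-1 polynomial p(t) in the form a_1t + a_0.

p(t) = -4t + 4

Build the Lagrange basis polynomials:
L_0(t) = (t + 1) / [-1] = -t - 1
L_1(t) = (t + 2) / [1] = t + 2
p(t) = 12·L_0 + 8·L_1
  12·L_0(t) = -12t - 12
  8·L_1(t) = 8t + 16
Adding term by term: -4t + 4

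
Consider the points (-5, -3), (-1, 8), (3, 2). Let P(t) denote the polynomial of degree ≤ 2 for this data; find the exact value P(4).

-69/32

Using Newton's divided-difference form:
P[-5,-1] = (8 - (-3)) / (-1 - (-5)) = 11/4
P[-1,3] = (2 - 8) / (3 - (-1)) = -3/2
P[-5,-1,3] = (-3/2 - 11/4) / (3 - (-5)) = -17/32
P(4) = -3 + (11/4)·(9) + (-17/32)·(9)·(5) = -69/32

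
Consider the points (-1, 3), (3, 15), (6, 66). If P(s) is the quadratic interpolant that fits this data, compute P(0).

Using Newton's divided-difference form:
P[-1,3] = (15 - 3) / (3 - (-1)) = 3
P[3,6] = (66 - 15) / (6 - 3) = 17
P[-1,3,6] = (17 - 3) / (6 - (-1)) = 2
P(0) = 3 + 3·(1) + 2·(1)·(-3) = 0

0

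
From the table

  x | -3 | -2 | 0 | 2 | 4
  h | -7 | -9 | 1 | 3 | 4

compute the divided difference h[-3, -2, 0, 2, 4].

h[-3,-2] = (-9 - (-7)) / (-2 - (-3)) = -2
h[-2,0] = (1 - (-9)) / (0 - (-2)) = 5
h[0,2] = (3 - 1) / (2 - 0) = 1
h[2,4] = (4 - 3) / (4 - 2) = 1/2
h[-3,-2,0] = (5 - (-2)) / (0 - (-3)) = 7/3
h[-2,0,2] = (1 - 5) / (2 - (-2)) = -1
h[0,2,4] = (1/2 - 1) / (4 - 0) = -1/8
h[-3,-2,0,2] = (-1 - 7/3) / (2 - (-3)) = -2/3
h[-2,0,2,4] = (-1/8 - (-1)) / (4 - (-2)) = 7/48
h[-3,-2,0,2,4] = (7/48 - (-2/3)) / (4 - (-3)) = 13/112

13/112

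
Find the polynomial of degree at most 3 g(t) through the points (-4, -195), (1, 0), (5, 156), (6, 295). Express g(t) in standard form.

g(t) = 2t^3 - 4t^2 + t + 1

Build the Lagrange basis polynomials:
L_0(t) = (t - 1)(t - 5)(t - 6) / [-450] = -(1/450)t^3 + (2/75)t^2 - (41/450)t + 1/15
L_1(t) = (t + 4)(t - 5)(t - 6) / [100] = (1/100)t^3 - (7/100)t^2 - (7/50)t + 6/5
L_2(t) = (t + 4)(t - 1)(t - 6) / [-36] = -(1/36)t^3 + (1/12)t^2 + (11/18)t - 2/3
L_3(t) = (t + 4)(t - 1)(t - 5) / [50] = (1/50)t^3 - (1/25)t^2 - (19/50)t + 2/5
g(t) = (-195)·L_0 + 0·L_1 + 156·L_2 + 295·L_3
  (-195)·L_0(t) = (13/30)t^3 - (26/5)t^2 + (533/30)t - 13
  0·L_1(t) = 0
  156·L_2(t) = -(13/3)t^3 + 13t^2 + (286/3)t - 104
  295·L_3(t) = (59/10)t^3 - (59/5)t^2 - (1121/10)t + 118
Adding term by term: 2t^3 - 4t^2 + t + 1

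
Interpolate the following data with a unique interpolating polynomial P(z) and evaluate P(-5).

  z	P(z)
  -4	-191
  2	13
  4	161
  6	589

Using Newton's divided-difference form:
P[-4,2] = (13 - (-191)) / (2 - (-4)) = 34
P[2,4] = (161 - 13) / (4 - 2) = 74
P[4,6] = (589 - 161) / (6 - 4) = 214
P[-4,2,4] = (74 - 34) / (4 - (-4)) = 5
P[2,4,6] = (214 - 74) / (6 - 2) = 35
P[-4,2,4,6] = (35 - 5) / (6 - (-4)) = 3
P(-5) = -191 + 34·(-1) + 5·(-1)·(-7) + 3·(-1)·(-7)·(-9) = -379

-379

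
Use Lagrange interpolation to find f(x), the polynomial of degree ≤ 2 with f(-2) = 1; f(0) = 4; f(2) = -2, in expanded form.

f(x) = -(9/8)x^2 - (3/4)x + 4

L_0(x) = x(x - 2) / [8] = (1/8)x^2 - (1/4)x
L_1(x) = (x + 2)(x - 2) / [-4] = -(1/4)x^2 + 1
L_2(x) = (x + 2)x / [8] = (1/8)x^2 + (1/4)x
f(x) = 1·L_0 + 4·L_1 + (-2)·L_2
  1·L_0(x) = (1/8)x^2 - (1/4)x
  4·L_1(x) = -x^2 + 4
  (-2)·L_2(x) = -(1/4)x^2 - (1/2)x
Adding term by term: -(9/8)x^2 - (3/4)x + 4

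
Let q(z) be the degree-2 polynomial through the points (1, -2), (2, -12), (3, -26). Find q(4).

L_0(4) = (2)·(1)/[(-1)·(-2)] = 1
L_1(4) = (3)·(1)/[(1)·(-1)] = -3
L_2(4) = (3)·(2)/[(2)·(1)] = 3
Sum: (-2)·(1) + (-12)·(-3) + (-26)·(3) = -44

-44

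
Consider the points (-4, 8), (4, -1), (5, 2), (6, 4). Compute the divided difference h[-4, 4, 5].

h[-4,4] = (-1 - 8) / (4 - (-4)) = -9/8
h[4,5] = (2 - (-1)) / (5 - 4) = 3
h[-4,4,5] = (3 - (-9/8)) / (5 - (-4)) = 11/24

11/24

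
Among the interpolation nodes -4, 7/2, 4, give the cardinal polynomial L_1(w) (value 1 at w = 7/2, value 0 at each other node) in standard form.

L_1(w) = -(4/15)w^2 + 64/15

L_1(w) = (w + 4)(w - 4) / [(15/2)·(-1/2)]
       = (w^2 - 16) / (-15/4)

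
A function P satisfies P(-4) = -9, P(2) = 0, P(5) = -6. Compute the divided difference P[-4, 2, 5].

-7/18

P[-4,2] = (0 - (-9)) / (2 - (-4)) = 3/2
P[2,5] = (-6 - 0) / (5 - 2) = -2
P[-4,2,5] = (-2 - 3/2) / (5 - (-4)) = -7/18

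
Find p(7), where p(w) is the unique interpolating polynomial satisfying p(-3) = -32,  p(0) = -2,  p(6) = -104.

Using Newton's divided-difference form:
p[-3,0] = (-2 - (-32)) / (0 - (-3)) = 10
p[0,6] = (-104 - (-2)) / (6 - 0) = -17
p[-3,0,6] = (-17 - 10) / (6 - (-3)) = -3
p(7) = -32 + 10·(10) + (-3)·(10)·(7) = -142

-142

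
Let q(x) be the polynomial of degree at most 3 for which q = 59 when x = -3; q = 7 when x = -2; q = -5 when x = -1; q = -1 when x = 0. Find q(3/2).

-35/2

Evaluate each Lagrange basis at x = 3/2:
L_0(3/2) = (7/2)·(5/2)·(3/2)/[(-1)·(-2)·(-3)] = -35/16
L_1(3/2) = (9/2)·(5/2)·(3/2)/[(1)·(-1)·(-2)] = 135/16
L_2(3/2) = (9/2)·(7/2)·(3/2)/[(2)·(1)·(-1)] = -189/16
L_3(3/2) = (9/2)·(7/2)·(5/2)/[(3)·(2)·(1)] = 105/16
Sum: 59·(-35/16) + 7·(135/16) + (-5)·(-189/16) + (-1)·(105/16) = -35/2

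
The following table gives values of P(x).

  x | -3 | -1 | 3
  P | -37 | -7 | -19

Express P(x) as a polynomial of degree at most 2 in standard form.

P(x) = -3x^2 + 3x - 1

Build the Lagrange basis polynomials:
L_0(x) = (x + 1)(x - 3) / [12] = (1/12)x^2 - (1/6)x - 1/4
L_1(x) = (x + 3)(x - 3) / [-8] = -(1/8)x^2 + 9/8
L_2(x) = (x + 3)(x + 1) / [24] = (1/24)x^2 + (1/6)x + 1/8
P(x) = (-37)·L_0 + (-7)·L_1 + (-19)·L_2
  (-37)·L_0(x) = -(37/12)x^2 + (37/6)x + 37/4
  (-7)·L_1(x) = (7/8)x^2 - 63/8
  (-19)·L_2(x) = -(19/24)x^2 - (19/6)x - 19/8
Adding term by term: -3x^2 + 3x - 1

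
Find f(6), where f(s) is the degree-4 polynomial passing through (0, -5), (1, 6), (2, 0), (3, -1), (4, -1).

Using Newton's divided-difference form:
f[0,1] = (6 - (-5)) / (1 - 0) = 11
f[1,2] = (0 - 6) / (2 - 1) = -6
f[2,3] = (-1 - 0) / (3 - 2) = -1
f[3,4] = (-1 - (-1)) / (4 - 3) = 0
f[0,1,2] = (-6 - 11) / (2 - 0) = -17/2
f[1,2,3] = (-1 - (-6)) / (3 - 1) = 5/2
f[2,3,4] = (0 - (-1)) / (4 - 2) = 1/2
f[0,1,2,3] = (5/2 - (-17/2)) / (3 - 0) = 11/3
f[1,2,3,4] = (1/2 - 5/2) / (4 - 1) = -2/3
f[0,1,2,3,4] = (-2/3 - 11/3) / (4 - 0) = -13/12
f(6) = -5 + 11·(6) + (-17/2)·(6)·(5) + (11/3)·(6)·(5)·(4) + (-13/12)·(6)·(5)·(4)·(3) = -144

-144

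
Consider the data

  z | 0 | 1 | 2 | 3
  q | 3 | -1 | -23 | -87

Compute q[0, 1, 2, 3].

q[0,1] = (-1 - 3) / (1 - 0) = -4
q[1,2] = (-23 - (-1)) / (2 - 1) = -22
q[2,3] = (-87 - (-23)) / (3 - 2) = -64
q[0,1,2] = (-22 - (-4)) / (2 - 0) = -9
q[1,2,3] = (-64 - (-22)) / (3 - 1) = -21
q[0,1,2,3] = (-21 - (-9)) / (3 - 0) = -4

-4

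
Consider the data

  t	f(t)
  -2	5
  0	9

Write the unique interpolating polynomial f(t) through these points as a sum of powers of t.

f(t) = 2t + 9

Build the Lagrange basis polynomials:
L_0(t) = t / [-2] = -(1/2)t
L_1(t) = (t + 2) / [2] = (1/2)t + 1
f(t) = 5·L_0 + 9·L_1
  5·L_0(t) = -(5/2)t
  9·L_1(t) = (9/2)t + 9
Adding term by term: 2t + 9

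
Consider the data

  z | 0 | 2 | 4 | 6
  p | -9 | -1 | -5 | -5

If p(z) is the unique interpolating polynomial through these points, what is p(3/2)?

L_0(3/2) = (-1/2)·(-5/2)·(-9/2)/[(-2)·(-4)·(-6)] = 15/128
L_1(3/2) = (3/2)·(-5/2)·(-9/2)/[(2)·(-2)·(-4)] = 135/128
L_2(3/2) = (3/2)·(-1/2)·(-9/2)/[(4)·(2)·(-2)] = -27/128
L_3(3/2) = (3/2)·(-1/2)·(-5/2)/[(6)·(4)·(2)] = 5/128
Sum: (-9)·(15/128) + (-1)·(135/128) + (-5)·(-27/128) + (-5)·(5/128) = -5/4

-5/4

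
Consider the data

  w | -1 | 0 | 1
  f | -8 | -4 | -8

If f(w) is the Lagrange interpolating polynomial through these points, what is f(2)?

Evaluate each Lagrange basis at w = 2:
L_0(2) = (2)·(1)/[(-1)·(-2)] = 1
L_1(2) = (3)·(1)/[(1)·(-1)] = -3
L_2(2) = (3)·(2)/[(2)·(1)] = 3
Sum: (-8)·(1) + (-4)·(-3) + (-8)·(3) = -20

-20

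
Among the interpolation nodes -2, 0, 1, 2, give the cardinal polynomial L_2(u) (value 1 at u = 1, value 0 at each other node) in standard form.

L_2(u) = -(1/3)u^3 + (4/3)u

L_2(u) = (u + 2)u(u - 2) / [(3)·(1)·(-1)]
       = (u^3 - 4u) / (-3)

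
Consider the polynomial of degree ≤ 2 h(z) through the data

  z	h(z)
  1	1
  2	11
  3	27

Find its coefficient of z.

1

Build the Lagrange basis polynomials:
L_0(z) = (z - 2)(z - 3) / [2] = (1/2)z^2 - (5/2)z + 3
L_1(z) = (z - 1)(z - 3) / [-1] = -z^2 + 4z - 3
L_2(z) = (z - 1)(z - 2) / [2] = (1/2)z^2 - (3/2)z + 1
h(z) = 1·L_0 + 11·L_1 + 27·L_2
Only the coefficient of z is needed; take it from each L_i and combine:
1·(-5/2) + 11·(4) + 27·(-3/2) = 1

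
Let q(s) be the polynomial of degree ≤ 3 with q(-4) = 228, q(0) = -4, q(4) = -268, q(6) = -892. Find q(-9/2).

1325/4

L_0(-9/2) = (-9/2)·(-17/2)·(-21/2)/[(-4)·(-8)·(-10)] = 3213/2560
L_1(-9/2) = (-1/2)·(-17/2)·(-21/2)/[(4)·(-4)·(-6)] = -119/256
L_2(-9/2) = (-1/2)·(-9/2)·(-21/2)/[(8)·(4)·(-2)] = 189/512
L_3(-9/2) = (-1/2)·(-9/2)·(-17/2)/[(10)·(6)·(2)] = -51/320
Sum: 228·(3213/2560) + (-4)·(-119/256) + (-268)·(189/512) + (-892)·(-51/320) = 1325/4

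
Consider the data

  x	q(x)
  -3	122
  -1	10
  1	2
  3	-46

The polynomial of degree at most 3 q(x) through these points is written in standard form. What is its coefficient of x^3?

-3

Build the Lagrange basis polynomials:
L_0(x) = (x + 1)(x - 1)(x - 3) / [-48] = -(1/48)x^3 + (1/16)x^2 + (1/48)x - 1/16
L_1(x) = (x + 3)(x - 1)(x - 3) / [16] = (1/16)x^3 - (1/16)x^2 - (9/16)x + 9/16
L_2(x) = (x + 3)(x + 1)(x - 3) / [-16] = -(1/16)x^3 - (1/16)x^2 + (9/16)x + 9/16
L_3(x) = (x + 3)(x + 1)(x - 1) / [48] = (1/48)x^3 + (1/16)x^2 - (1/48)x - 1/16
q(x) = 122·L_0 + 10·L_1 + 2·L_2 + (-46)·L_3
Only the coefficient of x^3 is needed; take it from each L_i and combine:
122·(-1/48) + 10·(1/16) + 2·(-1/16) + (-46)·(1/48) = -3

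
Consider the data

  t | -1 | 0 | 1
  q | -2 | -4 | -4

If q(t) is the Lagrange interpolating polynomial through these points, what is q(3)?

2

Evaluate each Lagrange basis at t = 3:
L_0(3) = (3)·(2)/[(-1)·(-2)] = 3
L_1(3) = (4)·(2)/[(1)·(-1)] = -8
L_2(3) = (4)·(3)/[(2)·(1)] = 6
Sum: (-2)·(3) + (-4)·(-8) + (-4)·(6) = 2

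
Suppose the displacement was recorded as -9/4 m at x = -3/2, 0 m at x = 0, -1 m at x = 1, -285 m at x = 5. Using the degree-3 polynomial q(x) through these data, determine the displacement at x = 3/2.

Using Newton's divided-difference form:
q[-3/2,0] = (0 - (-9/4)) / (0 - (-3/2)) = 3/2
q[0,1] = (-1 - 0) / (1 - 0) = -1
q[1,5] = (-285 - (-1)) / (5 - 1) = -71
q[-3/2,0,1] = (-1 - 3/2) / (1 - (-3/2)) = -1
q[0,1,5] = (-71 - (-1)) / (5 - 0) = -14
q[-3/2,0,1,5] = (-14 - (-1)) / (5 - (-3/2)) = -2
q(3/2) = -9/4 + (3/2)·(3) + (-1)·(3)·(3/2) + (-2)·(3)·(3/2)·(1/2) = -27/4

-27/4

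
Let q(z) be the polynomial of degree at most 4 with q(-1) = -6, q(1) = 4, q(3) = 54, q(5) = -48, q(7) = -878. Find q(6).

-321

Evaluate each Lagrange basis at z = 6:
L_0(6) = (5)·(3)·(1)·(-1)/[(-2)·(-4)·(-6)·(-8)] = -5/128
L_1(6) = (7)·(3)·(1)·(-1)/[(2)·(-2)·(-4)·(-6)] = 7/32
L_2(6) = (7)·(5)·(1)·(-1)/[(4)·(2)·(-2)·(-4)] = -35/64
L_3(6) = (7)·(5)·(3)·(-1)/[(6)·(4)·(2)·(-2)] = 35/32
L_4(6) = (7)·(5)·(3)·(1)/[(8)·(6)·(4)·(2)] = 35/128
Sum: (-6)·(-5/128) + 4·(7/32) + 54·(-35/64) + (-48)·(35/32) + (-878)·(35/128) = -321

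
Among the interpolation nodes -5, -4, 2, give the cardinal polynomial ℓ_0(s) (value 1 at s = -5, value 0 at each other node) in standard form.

ℓ_0(s) = (s + 4)(s - 2) / [(-1)·(-7)]
       = (s^2 + 2s - 8) / (7)

ℓ_0(s) = (1/7)s^2 + (2/7)s - 8/7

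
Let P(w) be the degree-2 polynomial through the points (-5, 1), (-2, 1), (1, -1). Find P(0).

-1/9

L_0(0) = (2)·(-1)/[(-3)·(-6)] = -1/9
L_1(0) = (5)·(-1)/[(3)·(-3)] = 5/9
L_2(0) = (5)·(2)/[(6)·(3)] = 5/9
Sum: 1·(-1/9) + 1·(5/9) + (-1)·(5/9) = -1/9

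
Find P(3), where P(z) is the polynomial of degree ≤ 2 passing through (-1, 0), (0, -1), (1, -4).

-16

L_0(3) = (3)·(2)/[(-1)·(-2)] = 3
L_1(3) = (4)·(2)/[(1)·(-1)] = -8
L_2(3) = (4)·(3)/[(2)·(1)] = 6
Sum: 0 + (-1)·(-8) + (-4)·(6) = -16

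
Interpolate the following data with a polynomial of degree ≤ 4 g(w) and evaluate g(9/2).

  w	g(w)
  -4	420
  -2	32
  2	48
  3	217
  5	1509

8069/8

L_0(9/2) = (13/2)·(5/2)·(3/2)·(-1/2)/[(-2)·(-6)·(-7)·(-9)] = -65/4032
L_1(9/2) = (17/2)·(5/2)·(3/2)·(-1/2)/[(2)·(-4)·(-5)·(-7)] = 51/896
L_2(9/2) = (17/2)·(13/2)·(3/2)·(-1/2)/[(6)·(4)·(-1)·(-3)] = -221/384
L_3(9/2) = (17/2)·(13/2)·(5/2)·(-1/2)/[(7)·(5)·(1)·(-2)] = 221/224
L_4(9/2) = (17/2)·(13/2)·(5/2)·(3/2)/[(9)·(7)·(3)·(2)] = 1105/2016
Sum: 420·(-65/4032) + 32·(51/896) + 48·(-221/384) + 217·(221/224) + 1509·(1105/2016) = 8069/8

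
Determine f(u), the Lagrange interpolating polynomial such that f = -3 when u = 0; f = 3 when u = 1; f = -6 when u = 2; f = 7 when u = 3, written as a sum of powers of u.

Build the Lagrange basis polynomials:
L_0(u) = (u - 1)(u - 2)(u - 3) / [-6] = -(1/6)u^3 + u^2 - (11/6)u + 1
L_1(u) = u(u - 2)(u - 3) / [2] = (1/2)u^3 - (5/2)u^2 + 3u
L_2(u) = u(u - 1)(u - 3) / [-2] = -(1/2)u^3 + 2u^2 - (3/2)u
L_3(u) = u(u - 1)(u - 2) / [6] = (1/6)u^3 - (1/2)u^2 + (1/3)u
f(u) = (-3)·L_0 + 3·L_1 + (-6)·L_2 + 7·L_3
  (-3)·L_0(u) = (1/2)u^3 - 3u^2 + (11/2)u - 3
  3·L_1(u) = (3/2)u^3 - (15/2)u^2 + 9u
  (-6)·L_2(u) = 3u^3 - 12u^2 + 9u
  7·L_3(u) = (7/6)u^3 - (7/2)u^2 + (7/3)u
Adding term by term: (37/6)u^3 - 26u^2 + (155/6)u - 3

f(u) = (37/6)u^3 - 26u^2 + (155/6)u - 3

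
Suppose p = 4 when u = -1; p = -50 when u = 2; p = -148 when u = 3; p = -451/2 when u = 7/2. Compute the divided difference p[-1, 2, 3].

p[-1,2] = (-50 - 4) / (2 - (-1)) = -18
p[2,3] = (-148 - (-50)) / (3 - 2) = -98
p[-1,2,3] = (-98 - (-18)) / (3 - (-1)) = -20

-20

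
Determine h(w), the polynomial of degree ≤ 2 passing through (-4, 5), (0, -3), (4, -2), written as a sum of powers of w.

Build the Lagrange basis polynomials:
L_0(w) = w(w - 4) / [32] = (1/32)w^2 - (1/8)w
L_1(w) = (w + 4)(w - 4) / [-16] = -(1/16)w^2 + 1
L_2(w) = (w + 4)w / [32] = (1/32)w^2 + (1/8)w
h(w) = 5·L_0 + (-3)·L_1 + (-2)·L_2
  5·L_0(w) = (5/32)w^2 - (5/8)w
  (-3)·L_1(w) = (3/16)w^2 - 3
  (-2)·L_2(w) = -(1/16)w^2 - (1/4)w
Adding term by term: (9/32)w^2 - (7/8)w - 3

h(w) = (9/32)w^2 - (7/8)w - 3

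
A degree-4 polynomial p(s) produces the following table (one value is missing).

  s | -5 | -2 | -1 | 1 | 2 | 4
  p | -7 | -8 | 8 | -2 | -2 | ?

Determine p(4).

The 5 known values determine p uniquely (degree ≤ 4).
Evaluate each Lagrange basis at s = 4:
L_0(4) = (6)·(5)·(3)·(2)/[(-3)·(-4)·(-6)·(-7)] = 5/14
L_1(4) = (9)·(5)·(3)·(2)/[(3)·(-1)·(-3)·(-4)] = -15/2
L_2(4) = (9)·(6)·(3)·(2)/[(4)·(1)·(-2)·(-3)] = 27/2
L_3(4) = (9)·(6)·(5)·(2)/[(6)·(3)·(2)·(-1)] = -15
L_4(4) = (9)·(6)·(5)·(3)/[(7)·(4)·(3)·(1)] = 135/14
Sum: (-7)·(5/14) + (-8)·(-15/2) + 8·(27/2) + (-2)·(-15) + (-2)·(135/14) = 2467/14

2467/14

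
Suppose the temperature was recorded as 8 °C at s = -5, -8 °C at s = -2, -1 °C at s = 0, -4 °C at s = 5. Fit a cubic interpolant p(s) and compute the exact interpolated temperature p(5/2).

871/112

L_0(5/2) = (9/2)·(5/2)·(-5/2)/[(-3)·(-5)·(-10)] = 3/16
L_1(5/2) = (15/2)·(5/2)·(-5/2)/[(3)·(-2)·(-7)] = -125/112
L_2(5/2) = (15/2)·(9/2)·(-5/2)/[(5)·(2)·(-5)] = 27/16
L_3(5/2) = (15/2)·(9/2)·(5/2)/[(10)·(7)·(5)] = 27/112
Sum: 8·(3/16) + (-8)·(-125/112) + (-1)·(27/16) + (-4)·(27/112) = 871/112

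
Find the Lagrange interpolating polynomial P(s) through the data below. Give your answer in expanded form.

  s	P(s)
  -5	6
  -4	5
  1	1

Build the Lagrange basis polynomials:
L_0(s) = (s + 4)(s - 1) / [6] = (1/6)s^2 + (1/2)s - 2/3
L_1(s) = (s + 5)(s - 1) / [-5] = -(1/5)s^2 - (4/5)s + 1
L_2(s) = (s + 5)(s + 4) / [30] = (1/30)s^2 + (3/10)s + 2/3
P(s) = 6·L_0 + 5·L_1 + 1·L_2
  6·L_0(s) = s^2 + 3s - 4
  5·L_1(s) = -s^2 - 4s + 5
  1·L_2(s) = (1/30)s^2 + (3/10)s + 2/3
Adding term by term: (1/30)s^2 - (7/10)s + 5/3

P(s) = (1/30)s^2 - (7/10)s + 5/3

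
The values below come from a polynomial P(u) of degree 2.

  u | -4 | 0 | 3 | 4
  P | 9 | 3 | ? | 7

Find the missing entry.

81/16

The 3 known values determine P uniquely (degree ≤ 2).
Evaluate each Lagrange basis at u = 3:
L_0(3) = (3)·(-1)/[(-4)·(-8)] = -3/32
L_1(3) = (7)·(-1)/[(4)·(-4)] = 7/16
L_2(3) = (7)·(3)/[(8)·(4)] = 21/32
Sum: 9·(-3/32) + 3·(7/16) + 7·(21/32) = 81/16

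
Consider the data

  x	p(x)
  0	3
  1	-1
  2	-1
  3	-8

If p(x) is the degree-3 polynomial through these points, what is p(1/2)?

-3/16

Evaluate each Lagrange basis at x = 1/2:
L_0(1/2) = (-1/2)·(-3/2)·(-5/2)/[(-1)·(-2)·(-3)] = 5/16
L_1(1/2) = (1/2)·(-3/2)·(-5/2)/[(1)·(-1)·(-2)] = 15/16
L_2(1/2) = (1/2)·(-1/2)·(-5/2)/[(2)·(1)·(-1)] = -5/16
L_3(1/2) = (1/2)·(-1/2)·(-3/2)/[(3)·(2)·(1)] = 1/16
Sum: 3·(5/16) + (-1)·(15/16) + (-1)·(-5/16) + (-8)·(1/16) = -3/16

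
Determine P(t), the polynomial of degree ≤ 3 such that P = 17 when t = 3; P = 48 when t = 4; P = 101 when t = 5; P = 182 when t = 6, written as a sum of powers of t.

P(t) = t^3 - t^2 + t - 4

Newton's divided differences:
P[3,4] = (48 - 17) / (4 - 3) = 31
P[4,5] = (101 - 48) / (5 - 4) = 53
P[5,6] = (182 - 101) / (6 - 5) = 81
P[3,4,5] = (53 - 31) / (5 - 3) = 11
P[4,5,6] = (81 - 53) / (6 - 4) = 14
P[3,4,5,6] = (14 - 11) / (6 - 3) = 1
P(t) = 17 + 31·(t - 3) + 11·(t - 3)(t - 4) + 1·(t - 3)(t - 4)(t - 5)
Expanding: P(t) = t^3 - t^2 + t - 4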